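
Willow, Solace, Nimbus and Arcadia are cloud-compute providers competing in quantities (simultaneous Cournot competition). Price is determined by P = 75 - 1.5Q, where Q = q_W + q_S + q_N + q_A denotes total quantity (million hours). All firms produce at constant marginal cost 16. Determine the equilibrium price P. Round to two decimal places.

27.80

A representative firm's profit is π_i = q_i(75 - 1.5Q) - 16q_i.
First-order condition (treating rivals' output as given): 59 - 3q_i - (3/2)·Σ_{j≠i} q_j = 0.
By symmetry each firm produces the same amount; substituting Σ_{j≠i} q_j = 3q_i yields q_i = 59/(15/2) = 118/15.
Total output Q = 472/15, so price P = 75 - (3/2)·(472/15) = 139/5.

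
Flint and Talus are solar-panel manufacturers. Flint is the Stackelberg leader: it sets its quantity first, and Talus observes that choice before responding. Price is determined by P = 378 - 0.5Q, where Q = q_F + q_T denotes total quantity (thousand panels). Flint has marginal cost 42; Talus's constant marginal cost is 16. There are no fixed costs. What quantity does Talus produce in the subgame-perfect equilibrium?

The follower Talus best-responds to any q_F: π_T = (378 - 0.5Q)q_T - 16q_T.
Setting the follower's marginal profit to zero, 362 - (1/2)q_F - q_T = 0, i.e. q_T = (362 - (1/2)q_F).
The leader anticipates this reaction. Substituting into P = 378 - 0.5Q gives P = 197 - (1/4)q_F, so π_F = (197 - (1/4)q_F)q_F - 42q_F.
Maximising: ∂π_F/∂q_F = 155 - (1/2)q_F = 0, giving q_F = 310.
Then q_T = (362 - (1/2)·310) = 207.

207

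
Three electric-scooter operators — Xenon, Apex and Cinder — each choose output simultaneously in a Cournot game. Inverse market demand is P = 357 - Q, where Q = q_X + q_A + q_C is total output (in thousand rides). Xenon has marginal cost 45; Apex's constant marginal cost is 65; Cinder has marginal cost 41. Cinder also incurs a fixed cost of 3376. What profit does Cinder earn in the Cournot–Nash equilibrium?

Xenon's profit: π_X = (357 - Q)q_X - (45q_X). Setting ∂π_X/∂q_X = 0: 312 - 2q_X - (q_A + q_C) = 0.
Apex's first-order condition: 292 - 2q_A - (q_X + q_C) = 0.
Cinder's profit: π_C = (357 - Q)q_C - (41q_C). Setting ∂π_C/∂q_C = 0: 316 - 2q_C - (q_X + q_A) = 0.
Adding the 3 first-order conditions: 920 − 4Q = 0, so Q = 230.
Back-substituting: q_X = (312 − 230) = 82, q_A = (292 − 230) = 62, q_C = (316 − 230) = 86.
Price P = 357 - 230 = 127.
Cinder's profit: (127 - 41)·86 - 3376 = 4020.

4020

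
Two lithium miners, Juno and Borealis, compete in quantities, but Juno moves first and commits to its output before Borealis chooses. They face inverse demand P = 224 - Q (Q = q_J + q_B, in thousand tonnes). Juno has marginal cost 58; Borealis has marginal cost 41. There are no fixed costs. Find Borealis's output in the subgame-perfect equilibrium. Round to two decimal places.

54.25

Solve by backward induction. Given q_J, the follower Borealis maximises π_B = (224 - q_J - q_B)q_B - 41q_B.
Setting the follower's marginal profit to zero, 183 - q_J - 2q_B = 0, i.e. q_B = (183 - q_J)/2.
Juno substitutes q_B(q_J) into its own profit: π_J = q_J(224 - q_J - (183 - q_J)/2) - 58q_J = (265/2 - (1/2)q_J)q_J - 58q_J.
The leader's first-order condition 149/2 - q_J = 0 yields q_J = 149/2.
Then q_B = (183 - 149/2)/2 = 217/4.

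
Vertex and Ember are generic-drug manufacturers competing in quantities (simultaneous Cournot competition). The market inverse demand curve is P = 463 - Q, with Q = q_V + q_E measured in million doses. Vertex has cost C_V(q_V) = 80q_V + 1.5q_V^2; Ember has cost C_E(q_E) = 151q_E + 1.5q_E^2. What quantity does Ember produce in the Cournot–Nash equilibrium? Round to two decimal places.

49.04

Vertex's profit: π_V = (463 - Q)q_V - (80q_V + (3/2)q_V²). Setting ∂π_V/∂q_V = 0: 383 - 5q_V - (q_E) = 0.
Ember's first-order condition: 312 - 5q_E - (q_V) = 0.
Rearranging gives the reaction functions q_V = (383 - q_E)/5 and q_E = (312 - q_V)/5.
Solving the pair: q_V = 1603/24, q_E = 1177/24.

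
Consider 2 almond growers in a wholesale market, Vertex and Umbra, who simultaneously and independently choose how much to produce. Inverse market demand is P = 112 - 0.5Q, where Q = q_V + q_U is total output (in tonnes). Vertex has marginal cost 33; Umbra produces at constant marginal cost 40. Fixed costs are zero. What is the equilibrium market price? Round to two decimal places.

Vertex's profit: π_V = (112 - 0.5Q)q_V - (33q_V). Setting ∂π_V/∂q_V = 0: 79 - q_V - (1/2)(q_U) = 0.
Umbra's profit: π_U = (112 - 0.5Q)q_U - (40q_U). Setting ∂π_U/∂q_U = 0: 72 - q_U - (1/2)(q_V) = 0.
Rearranging gives the reaction functions q_V = (79 - (1/2)q_U) and q_U = (72 - (1/2)q_V).
Substituting one into the other gives q_V = 172/3 and q_U = 130/3.
Total output Q = 302/3, so price P = 112 - (1/2)·(302/3) = 185/3.

61.67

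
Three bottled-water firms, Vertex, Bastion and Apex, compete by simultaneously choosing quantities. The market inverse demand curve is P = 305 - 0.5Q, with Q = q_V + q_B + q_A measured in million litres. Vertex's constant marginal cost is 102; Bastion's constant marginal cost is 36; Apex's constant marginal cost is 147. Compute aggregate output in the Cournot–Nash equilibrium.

Vertex's profit: π_V = (305 - 0.5Q)q_V - (102q_V). Setting ∂π_V/∂q_V = 0: 203 - q_V - (1/2)(q_B + q_A) = 0.
Bastion's profit: π_B = (305 - 0.5Q)q_B - (36q_B). Setting ∂π_B/∂q_B = 0: 269 - q_B - (1/2)(q_V + q_A) = 0.
Apex's first-order condition: 158 - q_A - (1/2)(q_V + q_B) = 0.
Summing all 3 equations gives 630 − 2Q = 0, hence Q = 315.
Back-substituting: q_V = (203 − 315/2)/(1/2) = 91, q_B = (269 − 315/2)/(1/2) = 223, q_A = (158 − 315/2)/(1/2) = 1.
Total output Q = 91 + 223 + 1 = 315.

315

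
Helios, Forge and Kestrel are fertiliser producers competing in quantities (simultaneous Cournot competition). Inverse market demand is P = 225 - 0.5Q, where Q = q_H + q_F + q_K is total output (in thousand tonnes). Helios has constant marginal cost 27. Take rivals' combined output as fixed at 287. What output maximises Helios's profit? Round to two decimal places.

54.50

With rivals' combined output fixed at 287, Helios's profit is π_H = (225 - (1/2)·287 - (1/2)q_H)q_H - (27q_H) = (163/2 - (1/2)q_H)q_H - (27q_H).
∂π_H/∂q_H = 109/2 - q_H = 0, so q_H = 109/2.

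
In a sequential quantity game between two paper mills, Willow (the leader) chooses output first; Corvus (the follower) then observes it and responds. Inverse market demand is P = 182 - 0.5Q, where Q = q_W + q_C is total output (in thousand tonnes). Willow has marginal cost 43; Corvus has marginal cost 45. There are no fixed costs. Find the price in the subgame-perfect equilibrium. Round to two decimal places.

78.25

Solve by backward induction. Given q_W, the follower Corvus maximises π_C = (182 - (1/2)q_W - (1/2)q_C)q_C - 45q_C.
Setting the follower's marginal profit to zero, 137 - (1/2)q_W - q_C = 0, i.e. q_C = (137 - (1/2)q_W).
Willow substitutes q_C(q_W) into its own profit: π_W = q_W(182 - (1/2)q_W - (137 - (1/2)q_W)/2) - 43q_W = (227/2 - (1/4)q_W)q_W - 43q_W.
Maximising: ∂π_W/∂q_W = 141/2 - (1/2)q_W = 0, giving q_W = 141.
Then q_C = (137 - (1/2)·141) = 133/2.
Total output Q = 415/2, so price P = 182 - (1/2)·(415/2) = 313/4.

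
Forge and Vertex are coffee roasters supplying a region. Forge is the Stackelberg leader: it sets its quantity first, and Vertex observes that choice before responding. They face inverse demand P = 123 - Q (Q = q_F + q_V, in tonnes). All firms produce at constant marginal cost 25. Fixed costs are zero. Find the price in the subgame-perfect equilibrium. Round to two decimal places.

49.50

Solve by backward induction. Given q_F, the follower Vertex maximises π_V = (123 - q_F - q_V)q_V - 25q_V.
Follower FOC: 98 - q_F - 2q_V = 0, so q_V(q_F) = (98 - q_F)/2.
The leader anticipates this reaction. Substituting into P = 123 - Q gives P = 74 - (1/2)q_F, so π_F = (74 - (1/2)q_F)q_F - 25q_F.
The leader's first-order condition 49 - q_F = 0 yields q_F = 49.
Then q_V = (98 - 49)/2 = 49/2.
Total output Q = 147/2, so price P = 123 - 147/2 = 99/2.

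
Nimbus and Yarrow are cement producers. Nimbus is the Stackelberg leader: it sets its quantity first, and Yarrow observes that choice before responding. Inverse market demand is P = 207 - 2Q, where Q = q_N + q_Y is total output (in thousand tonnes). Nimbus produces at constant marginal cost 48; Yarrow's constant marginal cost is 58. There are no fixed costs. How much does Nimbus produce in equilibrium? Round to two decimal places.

The follower Yarrow best-responds to any q_N: π_Y = (207 - 2Q)q_Y - 58q_Y.
Follower FOC: 149 - 2q_N - 4q_Y = 0, so q_Y(q_N) = (149 - 2q_N)/4.
The leader anticipates this reaction. Substituting into P = 207 - 2Q gives P = 265/2 - q_N, so π_N = (265/2 - q_N)q_N - 48q_N.
Maximising: ∂π_N/∂q_N = 169/2 - 2q_N = 0, giving q_N = 169/4.
Then q_Y = (149 - 2·(169/4))/4 = 129/8.

42.25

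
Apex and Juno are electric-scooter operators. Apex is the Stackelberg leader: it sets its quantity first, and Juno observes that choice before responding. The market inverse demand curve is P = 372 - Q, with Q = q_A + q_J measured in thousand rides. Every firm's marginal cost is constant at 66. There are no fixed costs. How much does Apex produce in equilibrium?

The follower Juno best-responds to any q_A: π_J = (372 - Q)q_J - 66q_J.
Follower FOC: 306 - q_A - 2q_J = 0, so q_J(q_A) = (306 - q_A)/2.
The leader anticipates this reaction. Substituting into P = 372 - Q gives P = 219 - (1/2)q_A, so π_A = (219 - (1/2)q_A)q_A - 66q_A.
Leader FOC: 153 - q_A = 0, so q_A = 153.
Then q_J = (306 - 153)/2 = 153/2.

153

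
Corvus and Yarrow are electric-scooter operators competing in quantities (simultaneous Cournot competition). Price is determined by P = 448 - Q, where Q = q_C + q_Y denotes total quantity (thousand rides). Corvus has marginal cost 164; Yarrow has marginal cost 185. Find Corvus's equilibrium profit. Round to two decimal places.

10336.11

Corvus's profit: π_C = (448 - Q)q_C - (164q_C). Setting ∂π_C/∂q_C = 0: 284 - 2q_C - (q_Y) = 0.
Yarrow's first-order condition: 263 - 2q_Y - (q_C) = 0.
Rearranging gives the reaction functions q_C = (284 - q_Y)/2 and q_Y = (263 - q_C)/2.
Substituting one into the other gives q_C = 305/3 and q_Y = 242/3.
Price P = 448 - 547/3 = 797/3.
Corvus's profit: (797/3 - 164)·(305/3) = 10336.1111.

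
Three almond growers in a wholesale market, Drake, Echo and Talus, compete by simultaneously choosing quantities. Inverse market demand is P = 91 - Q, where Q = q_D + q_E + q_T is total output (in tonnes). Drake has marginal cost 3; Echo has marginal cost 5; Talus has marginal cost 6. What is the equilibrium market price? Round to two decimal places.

Drake's profit: π_D = (91 - Q)q_D - (3q_D). Setting ∂π_D/∂q_D = 0: 88 - 2q_D - (q_E + q_T) = 0.
Echo's first-order condition: 86 - 2q_E - (q_D + q_T) = 0.
Talus's first-order condition: 85 - 2q_T - (q_D + q_E) = 0.
Adding the 3 first-order conditions: 259 − 4Q = 0, so Q = 259/4.
Back-substituting: q_D = (88 − 259/4) = 93/4, q_E = (86 − 259/4) = 85/4, q_T = (85 − 259/4) = 81/4.
Total output Q = 259/4, so price P = 91 - 259/4 = 105/4.

26.25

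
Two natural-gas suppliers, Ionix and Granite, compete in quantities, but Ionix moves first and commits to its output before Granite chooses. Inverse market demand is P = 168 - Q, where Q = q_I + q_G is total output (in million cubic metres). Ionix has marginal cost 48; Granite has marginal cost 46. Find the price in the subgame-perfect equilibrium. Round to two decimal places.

Solve by backward induction. Given q_I, the follower Granite maximises π_G = (168 - q_I - q_G)q_G - 46q_G.
∂π_G/∂q_G = 122 - q_I - 2q_G = 0 gives the reaction function q_G = (122 - q_I)/2.
Ionix substitutes q_G(q_I) into its own profit: π_I = q_I(168 - q_I - (122 - q_I)/2) - 48q_I = (107 - (1/2)q_I)q_I - 48q_I.
Leader FOC: 59 - q_I = 0, so q_I = 59.
Then q_G = (122 - 59)/2 = 63/2.
Total output Q = 181/2, so price P = 168 - 181/2 = 155/2.

77.50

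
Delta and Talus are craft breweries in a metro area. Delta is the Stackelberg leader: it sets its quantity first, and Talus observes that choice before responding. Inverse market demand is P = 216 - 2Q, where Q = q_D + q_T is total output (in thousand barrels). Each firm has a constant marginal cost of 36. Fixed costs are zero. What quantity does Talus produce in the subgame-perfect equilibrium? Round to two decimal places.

22.50

Solve by backward induction. Given q_D, the follower Talus maximises π_T = (216 - 2q_D - 2q_T)q_T - 36q_T.
Setting the follower's marginal profit to zero, 180 - 2q_D - 4q_T = 0, i.e. q_T = (180 - 2q_D)/4.
Delta substitutes q_T(q_D) into its own profit: π_D = q_D(216 - 2q_D - (180 - 2q_D)/2) - 36q_D = (126 - q_D)q_D - 36q_D.
The leader's first-order condition 90 - 2q_D = 0 yields q_D = 45.
Then q_T = (180 - 2·45)/4 = 45/2.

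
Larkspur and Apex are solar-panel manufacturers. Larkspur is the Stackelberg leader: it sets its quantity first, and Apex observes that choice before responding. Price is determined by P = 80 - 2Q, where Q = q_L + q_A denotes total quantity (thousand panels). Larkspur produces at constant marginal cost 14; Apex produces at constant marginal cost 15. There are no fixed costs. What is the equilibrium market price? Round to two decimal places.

The follower Apex best-responds to any q_L: π_A = (80 - 2Q)q_A - 15q_A.
∂π_A/∂q_A = 65 - 2q_L - 4q_A = 0 gives the reaction function q_A = (65 - 2q_L)/4.
The leader anticipates this reaction. Substituting into P = 80 - 2Q gives P = 95/2 - q_L, so π_L = (95/2 - q_L)q_L - 14q_L.
Leader FOC: 67/2 - 2q_L = 0, so q_L = 67/4.
Then q_A = (65 - 2·(67/4))/4 = 63/8.
Total output Q = 197/8, so price P = 80 - 2·(197/8) = 123/4.

30.75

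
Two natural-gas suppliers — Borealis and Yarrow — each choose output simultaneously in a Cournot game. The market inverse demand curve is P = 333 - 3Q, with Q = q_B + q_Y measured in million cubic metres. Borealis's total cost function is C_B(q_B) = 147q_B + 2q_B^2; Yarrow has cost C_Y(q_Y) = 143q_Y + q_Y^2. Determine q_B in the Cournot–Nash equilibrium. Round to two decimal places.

Borealis's profit: π_B = (333 - 3Q)q_B - (147q_B + 2q_B²). Setting ∂π_B/∂q_B = 0: 186 - 10q_B - 3(q_Y) = 0.
Yarrow's first-order condition: 190 - 8q_Y - 3(q_B) = 0.
Rearranging gives the reaction functions q_B = (186 - 3q_Y)/10 and q_Y = (190 - 3q_B)/8.
Substituting one into the other gives q_B = 918/71 and q_Y = 1342/71.

12.93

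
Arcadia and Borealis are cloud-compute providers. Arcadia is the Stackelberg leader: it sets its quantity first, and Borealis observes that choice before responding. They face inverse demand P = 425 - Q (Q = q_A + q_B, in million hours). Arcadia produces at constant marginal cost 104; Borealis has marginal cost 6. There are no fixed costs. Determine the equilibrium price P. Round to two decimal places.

159.75

Solve by backward induction. Given q_A, the follower Borealis maximises π_B = (425 - q_A - q_B)q_B - 6q_B.
Setting the follower's marginal profit to zero, 419 - q_A - 2q_B = 0, i.e. q_B = (419 - q_A)/2.
The leader anticipates this reaction. Substituting into P = 425 - Q gives P = 431/2 - (1/2)q_A, so π_A = (431/2 - (1/2)q_A)q_A - 104q_A.
The leader's first-order condition 223/2 - q_A = 0 yields q_A = 223/2.
Then q_B = (419 - 223/2)/2 = 615/4.
Total output Q = 1061/4, so price P = 425 - 1061/4 = 639/4.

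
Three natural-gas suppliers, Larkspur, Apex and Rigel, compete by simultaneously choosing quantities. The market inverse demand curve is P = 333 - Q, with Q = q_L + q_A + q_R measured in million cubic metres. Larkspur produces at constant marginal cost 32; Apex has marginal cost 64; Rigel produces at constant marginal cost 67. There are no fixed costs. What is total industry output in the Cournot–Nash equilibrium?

209

Larkspur's profit: π_L = (333 - Q)q_L - (32q_L). Setting ∂π_L/∂q_L = 0: 301 - 2q_L - (q_A + q_R) = 0.
Apex's profit: π_A = (333 - Q)q_A - (64q_A). Setting ∂π_A/∂q_A = 0: 269 - 2q_A - (q_L + q_R) = 0.
Rigel's profit: π_R = (333 - Q)q_R - (67q_R). Setting ∂π_R/∂q_R = 0: 266 - 2q_R - (q_L + q_A) = 0.
Adding the 3 conditions: 836 − 2Q − 2Q = 0, i.e. Q = 209.
Back-substituting: q_L = (301 − 209) = 92, q_A = (269 − 209) = 60, q_R = (266 − 209) = 57.
Total output Q = 92 + 60 + 57 = 209.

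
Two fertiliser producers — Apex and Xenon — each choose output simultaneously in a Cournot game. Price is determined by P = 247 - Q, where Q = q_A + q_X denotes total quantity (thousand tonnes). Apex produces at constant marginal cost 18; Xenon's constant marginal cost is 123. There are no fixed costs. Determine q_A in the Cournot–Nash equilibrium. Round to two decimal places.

111.33

Apex's profit: π_A = (247 - Q)q_A - (18q_A). Setting ∂π_A/∂q_A = 0: 229 - 2q_A - (q_X) = 0.
Xenon's profit: π_X = (247 - Q)q_X - (123q_X). Setting ∂π_X/∂q_X = 0: 124 - 2q_X - (q_A) = 0.
So q_A = (229 - q_X)/2 and q_X = (124 - q_A)/2.
Solving the pair: q_A = 334/3, q_X = 19/3.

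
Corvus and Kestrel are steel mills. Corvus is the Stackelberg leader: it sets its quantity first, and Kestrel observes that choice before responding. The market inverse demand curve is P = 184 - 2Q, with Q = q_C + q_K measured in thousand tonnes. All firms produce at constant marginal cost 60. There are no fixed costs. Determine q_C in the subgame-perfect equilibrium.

31

The follower Kestrel best-responds to any q_C: π_K = (184 - 2Q)q_K - 60q_K.
Setting the follower's marginal profit to zero, 124 - 2q_C - 4q_K = 0, i.e. q_K = (124 - 2q_C)/4.
Corvus substitutes q_K(q_C) into its own profit: π_C = q_C(184 - 2q_C - (124 - 2q_C)/2) - 60q_C = (122 - q_C)q_C - 60q_C.
Maximising: ∂π_C/∂q_C = 62 - 2q_C = 0, giving q_C = 31.
Then q_K = (124 - 2·31)/4 = 31/2.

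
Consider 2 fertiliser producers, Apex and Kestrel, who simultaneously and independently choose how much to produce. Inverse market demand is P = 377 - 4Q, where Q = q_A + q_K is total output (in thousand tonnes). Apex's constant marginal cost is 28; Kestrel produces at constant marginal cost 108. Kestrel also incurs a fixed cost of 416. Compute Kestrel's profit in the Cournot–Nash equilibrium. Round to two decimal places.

Apex's profit: π_A = (377 - 4Q)q_A - (28q_A). Setting ∂π_A/∂q_A = 0: 349 - 8q_A - 4(q_K) = 0.
Kestrel's profit: π_K = (377 - 4Q)q_K - (108q_K). Setting ∂π_K/∂q_K = 0: 269 - 8q_K - 4(q_A) = 0.
So q_A = (349 - 4q_K)/8 and q_K = (269 - 4q_A)/8.
Solving the pair: q_A = 143/4, q_K = 63/4.
Price P = 377 - 4·(103/2) = 171.
Kestrel's profit: (171 - 108)·(63/4) - 416 = 576.2500.

576.25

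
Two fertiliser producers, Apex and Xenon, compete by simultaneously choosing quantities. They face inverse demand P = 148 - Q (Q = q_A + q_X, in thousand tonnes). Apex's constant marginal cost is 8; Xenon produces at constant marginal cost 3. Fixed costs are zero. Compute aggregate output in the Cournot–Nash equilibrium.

Apex's profit: π_A = (148 - Q)q_A - (8q_A). Setting ∂π_A/∂q_A = 0: 140 - 2q_A - (q_X) = 0.
Xenon's profit: π_X = (148 - Q)q_X - (3q_X). Setting ∂π_X/∂q_X = 0: 145 - 2q_X - (q_A) = 0.
Rearranging gives the reaction functions q_A = (140 - q_X)/2 and q_X = (145 - q_A)/2.
Solving the pair: q_A = 45, q_X = 50.
Total output Q = 45 + 50 = 95.

95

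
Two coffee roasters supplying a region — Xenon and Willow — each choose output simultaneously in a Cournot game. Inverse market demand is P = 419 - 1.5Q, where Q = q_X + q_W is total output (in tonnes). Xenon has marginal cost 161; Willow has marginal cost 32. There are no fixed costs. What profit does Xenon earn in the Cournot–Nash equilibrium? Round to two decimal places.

Xenon's profit: π_X = (419 - 1.5Q)q_X - (161q_X). Setting ∂π_X/∂q_X = 0: 258 - 3q_X - (3/2)(q_W) = 0.
Willow's profit: π_W = (419 - 1.5Q)q_W - (32q_W). Setting ∂π_W/∂q_W = 0: 387 - 3q_W - (3/2)(q_X) = 0.
So q_X = (258 - (3/2)q_W)/3 and q_W = (387 - (3/2)q_X)/3.
Substituting one into the other gives q_X = 86/3 and q_W = 344/3.
Price P = 419 - (3/2)·(430/3) = 204.
Xenon's profit: (204 - 161)·(86/3) = 1232.6667.

1232.67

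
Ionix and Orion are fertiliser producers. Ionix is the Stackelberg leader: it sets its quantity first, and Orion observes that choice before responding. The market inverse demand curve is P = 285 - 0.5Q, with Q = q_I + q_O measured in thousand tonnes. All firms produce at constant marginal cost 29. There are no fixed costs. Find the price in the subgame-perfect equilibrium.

93

The follower Orion best-responds to any q_I: π_O = (285 - 0.5Q)q_O - 29q_O.
Follower FOC: 256 - (1/2)q_I - q_O = 0, so q_O(q_I) = (256 - (1/2)q_I).
Ionix substitutes q_O(q_I) into its own profit: π_I = q_I(285 - (1/2)q_I - (256 - (1/2)q_I)/2) - 29q_I = (157 - (1/4)q_I)q_I - 29q_I.
The leader's first-order condition 128 - (1/2)q_I = 0 yields q_I = 256.
Then q_O = (256 - (1/2)·256) = 128.
Total output Q = 384, so price P = 285 - (1/2)·384 = 93.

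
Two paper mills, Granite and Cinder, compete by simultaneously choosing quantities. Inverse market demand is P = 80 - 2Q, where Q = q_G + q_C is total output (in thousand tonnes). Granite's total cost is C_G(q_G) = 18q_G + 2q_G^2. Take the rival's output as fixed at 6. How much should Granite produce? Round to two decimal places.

6.25

With the rival's output fixed at 6, Granite's profit is π_G = (80 - 2·6 - 2q_G)q_G - (18q_G + 2q_G²) = (68 - 2q_G)q_G - (18q_G + 2q_G²).
∂π_G/∂q_G = 50 - 8q_G = 0, so q_G = 25/4.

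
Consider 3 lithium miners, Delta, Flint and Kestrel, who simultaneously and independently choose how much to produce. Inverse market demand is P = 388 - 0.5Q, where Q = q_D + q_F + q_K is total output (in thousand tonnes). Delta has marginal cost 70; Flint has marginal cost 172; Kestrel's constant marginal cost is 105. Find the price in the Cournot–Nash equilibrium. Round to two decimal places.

183.75

Delta's profit: π_D = (388 - 0.5Q)q_D - (70q_D). Setting ∂π_D/∂q_D = 0: 318 - q_D - (1/2)(q_F + q_K) = 0.
Flint's profit: π_F = (388 - 0.5Q)q_F - (172q_F). Setting ∂π_F/∂q_F = 0: 216 - q_F - (1/2)(q_D + q_K) = 0.
Kestrel's first-order condition: 283 - q_K - (1/2)(q_D + q_F) = 0.
Summing all 3 equations gives 817 − 2Q = 0, hence Q = 817/2.
Back-substituting: q_D = (318 − 817/4)/(1/2) = 455/2, q_F = (216 − 817/4)/(1/2) = 47/2, q_K = (283 − 817/4)/(1/2) = 315/2.
Total output Q = 817/2, so price P = 388 - (1/2)·(817/2) = 735/4.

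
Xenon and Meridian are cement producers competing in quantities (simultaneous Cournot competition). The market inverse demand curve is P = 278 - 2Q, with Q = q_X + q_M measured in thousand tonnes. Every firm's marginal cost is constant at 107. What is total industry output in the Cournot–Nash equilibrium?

57

Each firm earns π_i = (278 - 2Q)q_i - 107q_i.
First-order condition (treating rivals' output as given): 171 - 4q_i - 2q_j = 0.
By symmetry each firm produces the same amount; substituting q_j = q_i yields q_i = 171/6 = 57/2.
Total output Q = 57/2 + 57/2 = 57.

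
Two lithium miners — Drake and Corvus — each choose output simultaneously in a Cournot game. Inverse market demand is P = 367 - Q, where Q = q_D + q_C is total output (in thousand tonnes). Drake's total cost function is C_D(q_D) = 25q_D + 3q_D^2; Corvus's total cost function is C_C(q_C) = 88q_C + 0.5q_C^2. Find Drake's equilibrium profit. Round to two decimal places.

Drake's profit: π_D = (367 - Q)q_D - (25q_D + 3q_D²). Setting ∂π_D/∂q_D = 0: 342 - 8q_D - (q_C) = 0.
Corvus's first-order condition: 279 - 3q_C - (q_D) = 0.
So q_D = (342 - q_C)/8 and q_C = (279 - q_D)/3.
Substituting one into the other gives q_D = 747/23 and q_C = 1890/23.
Price P = 367 - 114.6522 = 252.3478.
Drake's profit: 252.3478·(747/23) - 25·(747/23) - 3(747/23)² = 4219.3497.

4219.35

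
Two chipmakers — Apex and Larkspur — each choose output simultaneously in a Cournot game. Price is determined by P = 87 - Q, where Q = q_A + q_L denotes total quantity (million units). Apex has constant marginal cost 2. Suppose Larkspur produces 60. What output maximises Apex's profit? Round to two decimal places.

With the rival's output fixed at 60, Apex's profit is π_A = (87 - 60 - q_A)q_A - (2q_A) = (27 - q_A)q_A - (2q_A).
∂π_A/∂q_A = 25 - 2q_A = 0, so q_A = 25/2.

12.50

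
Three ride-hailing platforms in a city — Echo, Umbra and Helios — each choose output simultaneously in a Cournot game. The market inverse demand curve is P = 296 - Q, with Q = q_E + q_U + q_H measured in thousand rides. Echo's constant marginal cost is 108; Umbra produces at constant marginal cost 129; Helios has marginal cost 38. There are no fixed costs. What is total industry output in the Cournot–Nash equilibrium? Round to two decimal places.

153.25

Echo's profit: π_E = (296 - Q)q_E - (108q_E). Setting ∂π_E/∂q_E = 0: 188 - 2q_E - (q_U + q_H) = 0.
Umbra's profit: π_U = (296 - Q)q_U - (129q_U). Setting ∂π_U/∂q_U = 0: 167 - 2q_U - (q_E + q_H) = 0.
Helios's first-order condition: 258 - 2q_H - (q_E + q_U) = 0.
Adding the 3 conditions: 613 − 2Q − 2Q = 0, i.e. Q = 613/4.
Back-substituting: q_E = (188 − 613/4) = 139/4, q_U = (167 − 613/4) = 55/4, q_H = (258 − 613/4) = 419/4.
Total output Q = 139/4 + 55/4 + 419/4 = 613/4.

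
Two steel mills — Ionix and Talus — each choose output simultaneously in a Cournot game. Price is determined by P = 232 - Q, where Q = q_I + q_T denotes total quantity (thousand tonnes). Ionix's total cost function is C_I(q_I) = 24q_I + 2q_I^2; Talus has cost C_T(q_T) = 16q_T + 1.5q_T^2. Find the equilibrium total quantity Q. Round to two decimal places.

65.93

Ionix's profit: π_I = (232 - Q)q_I - (24q_I + 2q_I²). Setting ∂π_I/∂q_I = 0: 208 - 6q_I - (q_T) = 0.
Talus's first-order condition: 216 - 5q_T - (q_I) = 0.
Best responses: q_I = (208 - q_T)/6, q_T = (216 - q_I)/5.
Substituting one into the other gives q_I = 824/29 and q_T = 1088/29.
Total output Q = 824/29 + 1088/29 = 1912/29.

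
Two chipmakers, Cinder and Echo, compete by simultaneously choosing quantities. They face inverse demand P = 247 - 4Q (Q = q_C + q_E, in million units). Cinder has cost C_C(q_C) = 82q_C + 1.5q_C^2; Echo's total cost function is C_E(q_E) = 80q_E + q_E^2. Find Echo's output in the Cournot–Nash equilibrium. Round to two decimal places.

12.52

Cinder's profit: π_C = (247 - 4Q)q_C - (82q_C + (3/2)q_C²). Setting ∂π_C/∂q_C = 0: 165 - 11q_C - 4(q_E) = 0.
Echo's first-order condition: 167 - 10q_E - 4(q_C) = 0.
So q_C = (165 - 4q_E)/11 and q_E = (167 - 4q_C)/10.
Solving the pair: q_C = 491/47, q_E = 1177/94.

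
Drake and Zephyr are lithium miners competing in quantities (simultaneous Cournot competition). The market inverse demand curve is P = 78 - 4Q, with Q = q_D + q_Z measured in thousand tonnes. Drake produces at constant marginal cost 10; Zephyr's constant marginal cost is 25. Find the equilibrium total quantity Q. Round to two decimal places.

10.08

Drake's profit: π_D = (78 - 4Q)q_D - (10q_D). Setting ∂π_D/∂q_D = 0: 68 - 8q_D - 4(q_Z) = 0.
Zephyr's profit: π_Z = (78 - 4Q)q_Z - (25q_Z). Setting ∂π_Z/∂q_Z = 0: 53 - 8q_Z - 4(q_D) = 0.
Rearranging gives the reaction functions q_D = (68 - 4q_Z)/8 and q_Z = (53 - 4q_D)/8.
Solving the pair: q_D = 83/12, q_Z = 19/6.
Total output Q = 83/12 + 19/6 = 121/12.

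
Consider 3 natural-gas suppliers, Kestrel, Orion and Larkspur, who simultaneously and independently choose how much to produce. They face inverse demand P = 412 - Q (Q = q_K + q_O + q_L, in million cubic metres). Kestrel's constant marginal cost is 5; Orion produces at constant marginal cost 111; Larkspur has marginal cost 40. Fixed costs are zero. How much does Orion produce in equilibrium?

Kestrel's profit: π_K = (412 - Q)q_K - (5q_K). Setting ∂π_K/∂q_K = 0: 407 - 2q_K - (q_O + q_L) = 0.
Orion's first-order condition: 301 - 2q_O - (q_K + q_L) = 0.
Larkspur's first-order condition: 372 - 2q_L - (q_K + q_O) = 0.
Adding the 3 conditions: 1080 − 2Q − 2Q = 0, i.e. Q = 270.
Back-substituting: q_K = (407 − 270) = 137, q_O = (301 − 270) = 31, q_L = (372 − 270) = 102.

31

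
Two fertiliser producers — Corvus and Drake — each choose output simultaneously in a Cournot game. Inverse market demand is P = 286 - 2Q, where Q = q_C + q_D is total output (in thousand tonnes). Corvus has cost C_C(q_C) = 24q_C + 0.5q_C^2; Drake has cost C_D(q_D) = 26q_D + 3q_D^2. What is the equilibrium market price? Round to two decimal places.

Corvus's profit: π_C = (286 - 2Q)q_C - (24q_C + (1/2)q_C²). Setting ∂π_C/∂q_C = 0: 262 - 5q_C - 2(q_D) = 0.
Drake's profit: π_D = (286 - 2Q)q_D - (26q_D + 3q_D²). Setting ∂π_D/∂q_D = 0: 260 - 10q_D - 2(q_C) = 0.
Rearranging gives the reaction functions q_C = (262 - 2q_D)/5 and q_D = (260 - 2q_C)/10.
Substituting one into the other gives q_C = 1050/23 and q_D = 388/23.
Total output Q = 1438/23, so price P = 286 - 2·(1438/23) = 160.9565.

160.96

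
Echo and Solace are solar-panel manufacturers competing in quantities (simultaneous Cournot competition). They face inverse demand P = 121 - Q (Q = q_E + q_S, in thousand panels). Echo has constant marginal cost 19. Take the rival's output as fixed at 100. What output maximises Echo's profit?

With the rival's output fixed at 100, Echo's profit is π_E = (121 - 100 - q_E)q_E - (19q_E) = (21 - q_E)q_E - (19q_E).
∂π_E/∂q_E = 2 - 2q_E = 0, so q_E = 1.

1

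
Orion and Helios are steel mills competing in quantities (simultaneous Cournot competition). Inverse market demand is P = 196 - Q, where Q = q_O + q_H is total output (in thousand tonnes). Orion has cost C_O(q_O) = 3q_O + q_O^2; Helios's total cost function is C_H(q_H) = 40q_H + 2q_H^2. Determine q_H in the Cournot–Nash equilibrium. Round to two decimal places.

Orion's profit: π_O = (196 - Q)q_O - (3q_O + q_O²). Setting ∂π_O/∂q_O = 0: 193 - 4q_O - (q_H) = 0.
Helios's profit: π_H = (196 - Q)q_H - (40q_H + 2q_H²). Setting ∂π_H/∂q_H = 0: 156 - 6q_H - (q_O) = 0.
Rearranging gives the reaction functions q_O = (193 - q_H)/4 and q_H = (156 - q_O)/6.
Substituting one into the other gives q_O = 1002/23 and q_H = 431/23.

18.74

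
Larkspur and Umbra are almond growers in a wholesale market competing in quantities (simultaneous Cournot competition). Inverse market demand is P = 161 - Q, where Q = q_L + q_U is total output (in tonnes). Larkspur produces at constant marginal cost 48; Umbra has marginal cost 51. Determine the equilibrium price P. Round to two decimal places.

Larkspur's profit: π_L = (161 - Q)q_L - (48q_L). Setting ∂π_L/∂q_L = 0: 113 - 2q_L - (q_U) = 0.
Umbra's first-order condition: 110 - 2q_U - (q_L) = 0.
Rearranging gives the reaction functions q_L = (113 - q_U)/2 and q_U = (110 - q_L)/2.
Substituting one into the other gives q_L = 116/3 and q_U = 107/3.
Total output Q = 223/3, so price P = 161 - 223/3 = 260/3.

86.67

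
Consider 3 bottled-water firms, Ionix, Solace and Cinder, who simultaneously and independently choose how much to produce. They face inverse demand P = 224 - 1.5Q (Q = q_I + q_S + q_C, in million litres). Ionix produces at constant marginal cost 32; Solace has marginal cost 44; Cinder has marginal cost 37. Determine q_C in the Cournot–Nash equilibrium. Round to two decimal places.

31.50

Ionix's profit: π_I = (224 - 1.5Q)q_I - (32q_I). Setting ∂π_I/∂q_I = 0: 192 - 3q_I - (3/2)(q_S + q_C) = 0.
Solace's profit: π_S = (224 - 1.5Q)q_S - (44q_S). Setting ∂π_S/∂q_S = 0: 180 - 3q_S - (3/2)(q_I + q_C) = 0.
Cinder's profit: π_C = (224 - 1.5Q)q_C - (37q_C). Setting ∂π_C/∂q_C = 0: 187 - 3q_C - (3/2)(q_I + q_S) = 0.
Adding the 3 conditions: 559 − 3Q − 3Q = 0, i.e. Q = 559/6.
Back-substituting: q_I = (192 − 559/4)/(3/2) = 209/6, q_S = (180 − 559/4)/(3/2) = 161/6, q_C = (187 − 559/4)/(3/2) = 63/2.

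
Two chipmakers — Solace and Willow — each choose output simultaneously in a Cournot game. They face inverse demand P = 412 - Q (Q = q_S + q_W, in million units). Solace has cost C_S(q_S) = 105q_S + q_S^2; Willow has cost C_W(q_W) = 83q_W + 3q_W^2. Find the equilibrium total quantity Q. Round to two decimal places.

Solace's profit: π_S = (412 - Q)q_S - (105q_S + q_S²). Setting ∂π_S/∂q_S = 0: 307 - 4q_S - (q_W) = 0.
Willow's profit: π_W = (412 - Q)q_W - (83q_W + 3q_W²). Setting ∂π_W/∂q_W = 0: 329 - 8q_W - (q_S) = 0.
Rearranging gives the reaction functions q_S = (307 - q_W)/4 and q_W = (329 - q_S)/8.
Substituting one into the other gives q_S = 68.6129 and q_W = 1009/31.
Total output Q = 68.6129 + 1009/31 = 101.1613.

101.16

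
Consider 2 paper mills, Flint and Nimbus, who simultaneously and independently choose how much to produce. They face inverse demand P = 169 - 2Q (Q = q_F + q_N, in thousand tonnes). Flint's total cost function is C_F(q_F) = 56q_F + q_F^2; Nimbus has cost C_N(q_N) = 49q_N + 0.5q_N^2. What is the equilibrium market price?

Flint's profit: π_F = (169 - 2Q)q_F - (56q_F + q_F²). Setting ∂π_F/∂q_F = 0: 113 - 6q_F - 2(q_N) = 0.
Nimbus's first-order condition: 120 - 5q_N - 2(q_F) = 0.
So q_F = (113 - 2q_N)/6 and q_N = (120 - 2q_F)/5.
Solving the pair: q_F = 25/2, q_N = 19.
Total output Q = 63/2, so price P = 169 - 2·(63/2) = 106.

106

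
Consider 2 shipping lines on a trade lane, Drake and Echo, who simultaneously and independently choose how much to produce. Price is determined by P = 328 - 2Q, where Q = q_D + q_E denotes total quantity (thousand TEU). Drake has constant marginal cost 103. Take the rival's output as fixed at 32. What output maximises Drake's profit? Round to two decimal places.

40.25

With the rival's output fixed at 32, Drake's profit is π_D = (328 - 2·32 - 2q_D)q_D - (103q_D) = (264 - 2q_D)q_D - (103q_D).
∂π_D/∂q_D = 161 - 4q_D = 0, so q_D = 161/4.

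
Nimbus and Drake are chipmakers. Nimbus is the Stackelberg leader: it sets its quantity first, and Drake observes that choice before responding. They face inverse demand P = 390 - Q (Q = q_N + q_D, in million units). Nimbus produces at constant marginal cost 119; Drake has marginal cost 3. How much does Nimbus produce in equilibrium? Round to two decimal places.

77.50

The follower Drake best-responds to any q_N: π_D = (390 - Q)q_D - 3q_D.
Setting the follower's marginal profit to zero, 387 - q_N - 2q_D = 0, i.e. q_D = (387 - q_N)/2.
Nimbus substitutes q_D(q_N) into its own profit: π_N = q_N(390 - q_N - (387 - q_N)/2) - 119q_N = (393/2 - (1/2)q_N)q_N - 119q_N.
Leader FOC: 155/2 - q_N = 0, so q_N = 155/2.
Then q_D = (387 - 155/2)/2 = 619/4.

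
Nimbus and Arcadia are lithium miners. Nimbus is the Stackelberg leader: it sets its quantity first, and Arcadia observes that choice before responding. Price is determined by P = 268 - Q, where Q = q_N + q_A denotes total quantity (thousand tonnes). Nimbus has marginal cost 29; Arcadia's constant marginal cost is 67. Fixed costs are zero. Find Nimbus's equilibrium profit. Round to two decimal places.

9591.13

Solve by backward induction. Given q_N, the follower Arcadia maximises π_A = (268 - q_N - q_A)q_A - 67q_A.
∂π_A/∂q_A = 201 - q_N - 2q_A = 0 gives the reaction function q_A = (201 - q_N)/2.
Nimbus substitutes q_A(q_N) into its own profit: π_N = q_N(268 - q_N - (201 - q_N)/2) - 29q_N = (335/2 - (1/2)q_N)q_N - 29q_N.
The leader's first-order condition 277/2 - q_N = 0 yields q_N = 277/2.
Then q_A = (201 - 277/2)/2 = 125/4.
Price P = 268 - 679/4 = 393/4.
Nimbus's profit: (393/4 - 29)·(277/2) = 9591.1250.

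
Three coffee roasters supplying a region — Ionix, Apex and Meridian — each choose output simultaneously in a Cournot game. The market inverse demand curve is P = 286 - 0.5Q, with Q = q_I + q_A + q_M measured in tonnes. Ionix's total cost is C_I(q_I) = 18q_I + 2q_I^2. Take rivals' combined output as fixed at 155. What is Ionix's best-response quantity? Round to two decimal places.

With rivals' combined output fixed at 155, Ionix's profit is π_I = (286 - (1/2)·155 - (1/2)q_I)q_I - (18q_I + 2q_I²) = (417/2 - (1/2)q_I)q_I - (18q_I + 2q_I²).
∂π_I/∂q_I = 381/2 - 5q_I = 0, so q_I = 381/10.

38.10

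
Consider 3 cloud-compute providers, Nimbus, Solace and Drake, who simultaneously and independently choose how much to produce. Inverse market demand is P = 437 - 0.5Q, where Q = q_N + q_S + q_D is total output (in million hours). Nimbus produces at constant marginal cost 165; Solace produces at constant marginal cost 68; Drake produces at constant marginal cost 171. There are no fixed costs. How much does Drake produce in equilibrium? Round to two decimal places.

78.50

Nimbus's profit: π_N = (437 - 0.5Q)q_N - (165q_N). Setting ∂π_N/∂q_N = 0: 272 - q_N - (1/2)(q_S + q_D) = 0.
Solace's profit: π_S = (437 - 0.5Q)q_S - (68q_S). Setting ∂π_S/∂q_S = 0: 369 - q_S - (1/2)(q_N + q_D) = 0.
Drake's profit: π_D = (437 - 0.5Q)q_D - (171q_D). Setting ∂π_D/∂q_D = 0: 266 - q_D - (1/2)(q_N + q_S) = 0.
Summing all 3 equations gives 907 − 2Q = 0, hence Q = 907/2.
Back-substituting: q_N = (272 − 907/4)/(1/2) = 181/2, q_S = (369 − 907/4)/(1/2) = 569/2, q_D = (266 − 907/4)/(1/2) = 157/2.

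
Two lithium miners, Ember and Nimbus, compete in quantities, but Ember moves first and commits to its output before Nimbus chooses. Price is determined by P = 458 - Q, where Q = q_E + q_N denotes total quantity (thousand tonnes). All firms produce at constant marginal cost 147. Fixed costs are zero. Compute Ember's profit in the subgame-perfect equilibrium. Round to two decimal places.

12090.13

The follower Nimbus best-responds to any q_E: π_N = (458 - Q)q_N - 147q_N.
Follower FOC: 311 - q_E - 2q_N = 0, so q_N(q_E) = (311 - q_E)/2.
Ember substitutes q_N(q_E) into its own profit: π_E = q_E(458 - q_E - (311 - q_E)/2) - 147q_E = (605/2 - (1/2)q_E)q_E - 147q_E.
The leader's first-order condition 311/2 - q_E = 0 yields q_E = 311/2.
Then q_N = (311 - 311/2)/2 = 311/4.
Price P = 458 - 933/4 = 899/4.
Ember's profit: (899/4 - 147)·(311/2) = 12090.1250.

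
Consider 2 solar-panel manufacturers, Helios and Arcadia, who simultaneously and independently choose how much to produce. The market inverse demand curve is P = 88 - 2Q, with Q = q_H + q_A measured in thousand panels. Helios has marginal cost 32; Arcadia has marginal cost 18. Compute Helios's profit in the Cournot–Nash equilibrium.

98

Helios's profit: π_H = (88 - 2Q)q_H - (32q_H). Setting ∂π_H/∂q_H = 0: 56 - 4q_H - 2(q_A) = 0.
Arcadia's profit: π_A = (88 - 2Q)q_A - (18q_A). Setting ∂π_A/∂q_A = 0: 70 - 4q_A - 2(q_H) = 0.
Best responses: q_H = (56 - 2q_A)/4, q_A = (70 - 2q_H)/4.
Solving the pair: q_H = 7, q_A = 14.
Price P = 88 - 2·21 = 46.
Helios's profit: (46 - 32)·7 = 98.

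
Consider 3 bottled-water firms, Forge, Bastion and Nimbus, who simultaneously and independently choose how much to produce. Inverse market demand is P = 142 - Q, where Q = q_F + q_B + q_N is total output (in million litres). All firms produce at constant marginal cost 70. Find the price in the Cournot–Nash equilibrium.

Each firm earns π_i = (142 - Q)q_i - 70q_i.
Setting ∂π_i/∂q_i = 0 with rivals' quantities fixed: 72 - 2q_i - Σ_{j≠i} q_j = 0.
By symmetry each firm produces the same amount; substituting Σ_{j≠i} q_j = 2q_i yields q_i = 72/4 = 18.
Total output Q = 54, so price P = 142 - 54 = 88.

88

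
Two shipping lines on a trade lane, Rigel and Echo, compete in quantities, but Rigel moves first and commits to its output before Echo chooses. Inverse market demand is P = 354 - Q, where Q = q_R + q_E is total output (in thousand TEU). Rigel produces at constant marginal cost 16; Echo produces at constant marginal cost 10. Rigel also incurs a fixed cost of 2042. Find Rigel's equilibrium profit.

The follower Echo best-responds to any q_R: π_E = (354 - Q)q_E - 10q_E.
∂π_E/∂q_E = 344 - q_R - 2q_E = 0 gives the reaction function q_E = (344 - q_R)/2.
Rigel substitutes q_E(q_R) into its own profit: π_R = q_R(354 - q_R - (344 - q_R)/2) - 16q_R = (182 - (1/2)q_R)q_R - 16q_R.
Leader FOC: 166 - q_R = 0, so q_R = 166.
Then q_E = (344 - 166)/2 = 89.
Price P = 354 - 255 = 99.
Rigel's profit: (99 - 16)·166 - 2042 = 11736.

11736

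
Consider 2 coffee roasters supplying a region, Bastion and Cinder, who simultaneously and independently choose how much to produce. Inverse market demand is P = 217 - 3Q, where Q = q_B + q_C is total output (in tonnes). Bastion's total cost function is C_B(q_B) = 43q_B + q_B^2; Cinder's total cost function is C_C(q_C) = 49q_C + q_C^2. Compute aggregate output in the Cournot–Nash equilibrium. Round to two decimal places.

31.09

Bastion's profit: π_B = (217 - 3Q)q_B - (43q_B + q_B²). Setting ∂π_B/∂q_B = 0: 174 - 8q_B - 3(q_C) = 0.
Cinder's first-order condition: 168 - 8q_C - 3(q_B) = 0.
Rearranging gives the reaction functions q_B = (174 - 3q_C)/8 and q_C = (168 - 3q_B)/8.
Solving the pair: q_B = 888/55, q_C = 822/55.
Total output Q = 888/55 + 822/55 = 342/11.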